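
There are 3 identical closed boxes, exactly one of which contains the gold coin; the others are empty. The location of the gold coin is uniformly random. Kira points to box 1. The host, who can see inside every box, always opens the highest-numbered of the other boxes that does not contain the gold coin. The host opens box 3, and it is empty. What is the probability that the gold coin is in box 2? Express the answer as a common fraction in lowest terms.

Apply Bayes' rule, conditioning on where the gold coin actually is.
If it is in either of boxes 1 and 2 (prior 1/3 each): box 3 is the highest-numbered option available, probability 1; weight (1/3)·1 = 1/3 each.
If it is in box 3 (prior 1/3): the host opened box 3, so this case is ruled out; weight (1/3)·0 = 0.
The weights sum to 2/3.
So P(the gold coin in box 2 | the host opened box 3) = (1/3) / (2/3) = 1/2.

1/2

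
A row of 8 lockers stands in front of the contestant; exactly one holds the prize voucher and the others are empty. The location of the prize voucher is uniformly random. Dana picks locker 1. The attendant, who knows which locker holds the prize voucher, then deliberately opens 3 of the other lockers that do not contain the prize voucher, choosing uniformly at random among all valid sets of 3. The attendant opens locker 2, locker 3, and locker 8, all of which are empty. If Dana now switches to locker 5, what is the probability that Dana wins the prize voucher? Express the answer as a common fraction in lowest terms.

7/32

Consider each possible location of the prize voucher in turn.
If it is in locker 1 (prior 1/8): the attendant has 35 equally likely choices, so probability 1/35; weight (1/8)·(1/35) = 1/280.
If it is in any of lockers 2, 3, and 8 (prior 1/8 each): that locker was opened and seen not to hold the prize — ruled out; weight (1/8)·0 = 0 each.
If it is in any of lockers 4, 5, 6, and 7 (prior 1/8 each): the attendant has 20 equally likely choices, so probability 1/20; weight (1/8)·(1/20) = 1/160 each.
The weights sum to 1/35.
So P(the prize voucher in locker 5 | the attendant opened locker 2, locker 3, and locker 8) = (1/160) / (1/35) = 7/32.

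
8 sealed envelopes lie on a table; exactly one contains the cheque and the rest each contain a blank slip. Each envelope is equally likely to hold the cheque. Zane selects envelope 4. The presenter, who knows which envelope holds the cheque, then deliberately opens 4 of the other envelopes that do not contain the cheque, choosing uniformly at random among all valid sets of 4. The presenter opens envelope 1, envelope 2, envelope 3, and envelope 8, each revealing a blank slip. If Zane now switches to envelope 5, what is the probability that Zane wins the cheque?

Apply Bayes' rule, conditioning on where the cheque actually is.
If it is in any of envelopes 1, 2, 3, and 8 (prior 1/8 each): that envelope was opened and seen not to hold the prize — ruled out; weight (1/8)·0 = 0 each.
If it is in envelope 4 (prior 1/8): the presenter has 35 equally likely choices, so probability 1/35; weight (1/8)·(1/35) = 1/280.
If it is in any of envelopes 5, 6, and 7 (prior 1/8 each): the presenter has 15 equally likely choices, so probability 1/15; weight (1/8)·(1/15) = 1/120 each.
The weights sum to 1/35.
So P(the cheque in envelope 5 | the presenter opened envelope 1, envelope 2, envelope 3, and envelope 8) = (1/120) / (1/35) = 7/24.

7/24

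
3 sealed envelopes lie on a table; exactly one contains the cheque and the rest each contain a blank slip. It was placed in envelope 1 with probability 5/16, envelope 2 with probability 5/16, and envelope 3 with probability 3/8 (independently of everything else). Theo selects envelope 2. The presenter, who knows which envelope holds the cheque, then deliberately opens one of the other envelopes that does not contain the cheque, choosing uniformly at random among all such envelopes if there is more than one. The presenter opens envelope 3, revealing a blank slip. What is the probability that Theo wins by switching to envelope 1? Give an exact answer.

2/3

Condition on the true location of the cheque.
If it is in envelope 1 (prior 5/16): the presenter has no choice, probability 1; weight (5/16)·1 = 5/16.
If it is in envelope 2 (prior 5/16): the presenter has 2 equally likely choices, so probability 1/2; weight (5/16)·(1/2) = 5/32.
If it is in envelope 3 (prior 3/8): the presenter opened envelope 3, so this case is ruled out; weight (3/8)·0 = 0.
The weights sum to 15/32.
So P(the cheque in envelope 1 | the presenter opened envelope 3) = (5/16) / (15/32) = 2/3.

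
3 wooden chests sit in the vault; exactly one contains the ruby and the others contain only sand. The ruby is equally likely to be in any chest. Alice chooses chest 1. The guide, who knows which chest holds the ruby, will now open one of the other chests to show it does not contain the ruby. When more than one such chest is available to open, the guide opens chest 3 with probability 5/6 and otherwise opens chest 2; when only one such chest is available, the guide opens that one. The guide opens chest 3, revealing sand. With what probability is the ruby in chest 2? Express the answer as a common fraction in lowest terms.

Apply Bayes' rule, conditioning on where the ruby actually is.
If it is in chest 1 (prior 1/3): chest 3 is available, opened with probability 5/6; weight (1/3)·(5/6) = 5/18.
If it is in chest 2 (prior 1/3): only chest 3 is available, probability 1; weight (1/3)·1 = 1/3.
If it is in chest 3 (prior 1/3): the guide opened chest 3, so this case is ruled out; weight (1/3)·0 = 0.
The weights sum to 11/18.
So P(the ruby in chest 2 | the guide opened chest 3) = (1/3) / (11/18) = 6/11.

6/11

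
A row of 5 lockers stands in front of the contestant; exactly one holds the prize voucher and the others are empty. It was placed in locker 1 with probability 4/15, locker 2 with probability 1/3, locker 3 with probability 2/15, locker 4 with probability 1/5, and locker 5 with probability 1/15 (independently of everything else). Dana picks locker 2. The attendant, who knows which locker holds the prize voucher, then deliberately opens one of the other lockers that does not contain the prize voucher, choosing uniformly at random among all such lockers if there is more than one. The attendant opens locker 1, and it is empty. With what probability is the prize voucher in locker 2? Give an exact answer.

Condition on the true location of the prize voucher.
If it is in locker 1 (prior 4/15): the attendant opened locker 1, so this case is ruled out; weight (4/15)·0 = 0.
If it is in locker 2 (prior 1/3): the attendant has 4 equally likely choices, so probability 1/4; weight (1/3)·(1/4) = 1/12.
If it is in locker 3 (prior 2/15): the attendant has 3 equally likely choices, so probability 1/3; weight (2/15)·(1/3) = 2/45.
If it is in locker 4 (prior 1/5): the attendant has 3 equally likely choices, so probability 1/3; weight (1/5)·(1/3) = 1/15.
If it is in locker 5 (prior 1/15): the attendant has 3 equally likely choices, so probability 1/3; weight (1/15)·(1/3) = 1/45.
The weights sum to 13/60.
So P(the prize voucher in locker 2 | the attendant opened locker 1) = (1/12) / (13/60) = 5/13.

5/13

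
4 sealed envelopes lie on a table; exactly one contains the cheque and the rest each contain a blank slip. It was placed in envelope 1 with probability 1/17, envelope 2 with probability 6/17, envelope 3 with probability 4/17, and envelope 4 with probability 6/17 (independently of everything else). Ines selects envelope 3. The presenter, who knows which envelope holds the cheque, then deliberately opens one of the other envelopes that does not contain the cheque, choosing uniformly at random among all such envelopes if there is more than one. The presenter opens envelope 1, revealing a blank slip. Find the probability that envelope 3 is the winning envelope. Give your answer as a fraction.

Apply Bayes' rule, conditioning on where the cheque actually is.
If it is in envelope 1 (prior 1/17): the presenter opened envelope 1, so this case is ruled out; weight (1/17)·0 = 0.
If it is in either of envelopes 2 and 4 (prior 6/17 each): the presenter has 2 equally likely choices, so probability 1/2; weight (6/17)·(1/2) = 3/17 each.
If it is in envelope 3 (prior 4/17): the presenter has 3 equally likely choices, so probability 1/3; weight (4/17)·(1/3) = 4/51.
The weights sum to 22/51.
So P(the cheque in envelope 3 | the presenter opened envelope 1) = (4/51) / (22/51) = 2/11.

2/11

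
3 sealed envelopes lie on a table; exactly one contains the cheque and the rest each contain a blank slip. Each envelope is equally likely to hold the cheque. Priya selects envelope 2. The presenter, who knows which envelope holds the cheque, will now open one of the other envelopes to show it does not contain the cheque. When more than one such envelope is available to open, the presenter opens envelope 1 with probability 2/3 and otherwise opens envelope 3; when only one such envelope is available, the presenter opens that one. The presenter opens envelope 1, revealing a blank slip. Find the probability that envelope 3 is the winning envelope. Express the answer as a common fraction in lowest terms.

3/5

Consider each possible location of the cheque in turn.
If it is in envelope 1 (prior 1/3): the presenter opened envelope 1, so this case is ruled out; weight (1/3)·0 = 0.
If it is in envelope 2 (prior 1/3): envelope 1 is available, opened with probability 2/3; weight (1/3)·(2/3) = 2/9.
If it is in envelope 3 (prior 1/3): only envelope 1 is available, probability 1; weight (1/3)·1 = 1/3.
The weights sum to 5/9.
So P(the cheque in envelope 3 | the presenter opened envelope 1) = (1/3) / (5/9) = 3/5.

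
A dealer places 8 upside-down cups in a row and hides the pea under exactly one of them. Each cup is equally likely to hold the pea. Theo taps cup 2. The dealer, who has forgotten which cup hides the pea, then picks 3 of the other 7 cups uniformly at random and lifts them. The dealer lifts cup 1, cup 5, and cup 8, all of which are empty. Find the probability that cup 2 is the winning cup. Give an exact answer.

1/5

Apply Bayes' rule, conditioning on where the pea actually is.
If it is under any of cups 1, 5, and 8 (prior 1/8 each): that cup was opened and seen not to hold the prize — ruled out; weight (1/8)·0 = 0 each.
If it is under any of cups 2, 3, 4, 6, and 7 (prior 1/8 each): the dealer picks exactly this set with probability 1/35 regardless, and none is the prize; weight (1/8)·(1/35) = 1/280 each.
The weights sum to 1/56.
So P(the pea under cup 2 | the dealer opened cup 1, cup 5, and cup 8) = (1/280) / (1/56) = 1/5.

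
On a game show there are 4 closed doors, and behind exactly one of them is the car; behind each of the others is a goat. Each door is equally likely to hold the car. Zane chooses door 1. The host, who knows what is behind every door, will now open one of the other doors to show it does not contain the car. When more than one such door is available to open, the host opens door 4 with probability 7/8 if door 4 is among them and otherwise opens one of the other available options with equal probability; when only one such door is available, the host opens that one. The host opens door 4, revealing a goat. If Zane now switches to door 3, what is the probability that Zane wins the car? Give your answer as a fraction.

1/3

Condition on the true location of the car.
If it is behind any of doors 1, 2, and 3 (prior 1/4 each): door 4 is available, opened with probability 7/8; weight (1/4)·(7/8) = 7/32 each.
If it is behind door 4 (prior 1/4): the host opened door 4, so this case is ruled out; weight (1/4)·0 = 0.
The weights sum to 21/32.
So P(the car behind door 3 | the host opened door 4) = (7/32) / (21/32) = 1/3.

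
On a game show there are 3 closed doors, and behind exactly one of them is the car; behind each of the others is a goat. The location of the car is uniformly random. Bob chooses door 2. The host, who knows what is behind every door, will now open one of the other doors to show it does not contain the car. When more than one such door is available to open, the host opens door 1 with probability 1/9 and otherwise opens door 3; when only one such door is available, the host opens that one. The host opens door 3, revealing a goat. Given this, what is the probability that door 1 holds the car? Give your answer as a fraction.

Consider each possible location of the car in turn.
If it is behind door 1 (prior 1/3): only door 3 is available, probability 1; weight (1/3)·1 = 1/3.
If it is behind door 2 (prior 1/3): door 1 is available but not opened, probability 8/9; weight (1/3)·(8/9) = 8/27.
If it is behind door 3 (prior 1/3): the host opened door 3, so this case is ruled out; weight (1/3)·0 = 0.
The weights sum to 17/27.
So P(the car behind door 1 | the host opened door 3) = (1/3) / (17/27) = 9/17.

9/17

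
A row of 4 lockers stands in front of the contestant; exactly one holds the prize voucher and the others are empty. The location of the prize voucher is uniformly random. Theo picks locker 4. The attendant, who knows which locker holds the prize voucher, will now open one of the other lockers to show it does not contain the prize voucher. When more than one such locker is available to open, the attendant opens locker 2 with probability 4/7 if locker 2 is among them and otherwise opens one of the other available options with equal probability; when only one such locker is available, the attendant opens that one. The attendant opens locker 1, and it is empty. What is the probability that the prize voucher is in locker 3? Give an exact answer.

Condition on the true location of the prize voucher.
If it is in locker 1 (prior 1/4): the attendant opened locker 1, so this case is ruled out; weight (1/4)·0 = 0.
If it is in locker 2 (prior 1/4): locker 2 holds the prize so is unavailable; the attendant chooses uniformly among the 2 others, probability 1/2; weight (1/4)·(1/2) = 1/8.
If it is in locker 3 (prior 1/4): locker 2 is available but not opened, probability 3/7; weight (1/4)·(3/7) = 3/28.
If it is in locker 4 (prior 1/4): locker 2 is available but not opened; locker 1 gets probability (1 − 4/7)/2 = 3/14; weight (1/4)·(3/14) = 3/56.
The weights sum to 2/7.
So P(the prize voucher in locker 3 | the attendant opened locker 1) = (3/28) / (2/7) = 3/8.

3/8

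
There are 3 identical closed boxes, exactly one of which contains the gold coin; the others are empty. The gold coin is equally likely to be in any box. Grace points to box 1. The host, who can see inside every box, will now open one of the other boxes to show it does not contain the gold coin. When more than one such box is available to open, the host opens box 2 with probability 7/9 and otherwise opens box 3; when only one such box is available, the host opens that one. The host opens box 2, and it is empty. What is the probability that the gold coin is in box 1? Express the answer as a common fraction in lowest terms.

Condition on the true location of the gold coin.
If it is in box 1 (prior 1/3): box 2 is available, opened with probability 7/9; weight (1/3)·(7/9) = 7/27.
If it is in box 2 (prior 1/3): the host opened box 2, so this case is ruled out; weight (1/3)·0 = 0.
If it is in box 3 (prior 1/3): only box 2 is available, probability 1; weight (1/3)·1 = 1/3.
The weights sum to 16/27.
So P(the gold coin in box 1 | the host opened box 2) = (7/27) / (16/27) = 7/16.

7/16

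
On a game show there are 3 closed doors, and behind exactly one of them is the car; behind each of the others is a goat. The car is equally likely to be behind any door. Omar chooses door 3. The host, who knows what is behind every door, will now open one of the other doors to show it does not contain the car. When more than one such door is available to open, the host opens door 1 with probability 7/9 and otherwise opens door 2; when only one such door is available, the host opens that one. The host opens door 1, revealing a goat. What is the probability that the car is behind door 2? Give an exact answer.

Apply Bayes' rule, conditioning on where the car actually is.
If it is behind door 1 (prior 1/3): the host opened door 1, so this case is ruled out; weight (1/3)·0 = 0.
If it is behind door 2 (prior 1/3): only door 1 is available, probability 1; weight (1/3)·1 = 1/3.
If it is behind door 3 (prior 1/3): door 1 is available, opened with probability 7/9; weight (1/3)·(7/9) = 7/27.
The weights sum to 16/27.
So P(the car behind door 2 | the host opened door 1) = (1/3) / (16/27) = 9/16.

9/16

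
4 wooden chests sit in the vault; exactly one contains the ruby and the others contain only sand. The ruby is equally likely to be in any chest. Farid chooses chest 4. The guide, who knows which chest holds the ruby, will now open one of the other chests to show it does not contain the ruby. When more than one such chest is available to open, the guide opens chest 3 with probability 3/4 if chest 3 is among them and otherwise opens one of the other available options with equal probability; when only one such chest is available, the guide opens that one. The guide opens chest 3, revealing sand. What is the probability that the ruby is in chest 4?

Apply Bayes' rule, conditioning on where the ruby actually is.
If it is in any of chests 1, 2, and 4 (prior 1/4 each): chest 3 is available, opened with probability 3/4; weight (1/4)·(3/4) = 3/16 each.
If it is in chest 3 (prior 1/4): the guide opened chest 3, so this case is ruled out; weight (1/4)·0 = 0.
The weights sum to 9/16.
So P(the ruby in chest 4 | the guide opened chest 3) = (3/16) / (9/16) = 1/3.

1/3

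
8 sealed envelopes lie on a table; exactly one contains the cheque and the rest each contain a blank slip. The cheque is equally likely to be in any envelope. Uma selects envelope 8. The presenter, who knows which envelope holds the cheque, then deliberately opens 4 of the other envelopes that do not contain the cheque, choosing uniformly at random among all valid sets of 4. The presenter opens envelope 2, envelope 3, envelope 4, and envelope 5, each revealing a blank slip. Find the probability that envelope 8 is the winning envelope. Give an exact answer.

Condition on the true location of the cheque.
If it is in any of envelopes 1, 6, and 7 (prior 1/8 each): the presenter has 15 equally likely choices, so probability 1/15; weight (1/8)·(1/15) = 1/120 each.
If it is in any of envelopes 2, 3, 4, and 5 (prior 1/8 each): that envelope was opened and seen not to hold the prize — ruled out; weight (1/8)·0 = 0 each.
If it is in envelope 8 (prior 1/8): the presenter has 35 equally likely choices, so probability 1/35; weight (1/8)·(1/35) = 1/280.
The weights sum to 1/35.
So P(the cheque in envelope 8 | the presenter opened envelope 2, envelope 3, envelope 4, and envelope 5) = (1/280) / (1/35) = 1/8.

1/8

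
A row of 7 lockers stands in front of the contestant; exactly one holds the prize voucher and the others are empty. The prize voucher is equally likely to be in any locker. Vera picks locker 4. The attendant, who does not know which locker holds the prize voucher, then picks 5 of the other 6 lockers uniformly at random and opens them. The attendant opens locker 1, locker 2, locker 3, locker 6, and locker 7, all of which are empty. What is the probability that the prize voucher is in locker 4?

1/2

Apply Bayes' rule, conditioning on where the prize voucher actually is.
If it is in any of lockers 1, 2, 3, 6, and 7 (prior 1/7 each): that locker was opened and seen not to hold the prize — ruled out; weight (1/7)·0 = 0 each.
If it is in either of lockers 4 and 5 (prior 1/7 each): the attendant picks exactly this set with probability 1/6 regardless, and none is the prize; weight (1/7)·(1/6) = 1/42 each.
The weights sum to 1/21.
So P(the prize voucher in locker 4 | the attendant opened locker 1, locker 2, locker 3, locker 6, and locker 7) = (1/42) / (1/21) = 1/2.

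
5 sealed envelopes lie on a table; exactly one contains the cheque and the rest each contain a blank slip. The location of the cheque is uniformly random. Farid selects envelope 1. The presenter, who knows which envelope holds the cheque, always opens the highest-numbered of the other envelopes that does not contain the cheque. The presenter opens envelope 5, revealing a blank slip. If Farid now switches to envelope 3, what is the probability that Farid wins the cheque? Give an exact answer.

1/4

Apply Bayes' rule, conditioning on where the cheque actually is.
If it is in any of envelopes 1, 2, 3, and 4 (prior 1/5 each): envelope 5 is the highest-numbered option available, probability 1; weight (1/5)·1 = 1/5 each.
If it is in envelope 5 (prior 1/5): the presenter opened envelope 5, so this case is ruled out; weight (1/5)·0 = 0.
The weights sum to 4/5.
So P(the cheque in envelope 3 | the presenter opened envelope 5) = (1/5) / (4/5) = 1/4.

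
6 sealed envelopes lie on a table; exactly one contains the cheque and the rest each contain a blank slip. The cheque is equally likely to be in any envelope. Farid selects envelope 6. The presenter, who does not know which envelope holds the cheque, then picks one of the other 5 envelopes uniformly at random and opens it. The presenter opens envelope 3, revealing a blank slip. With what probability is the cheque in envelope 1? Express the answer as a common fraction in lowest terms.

Apply Bayes' rule, conditioning on where the cheque actually is.
If it is in any of envelopes 1, 2, 4, 5, and 6 (prior 1/6 each): the presenter picks envelope 3 with probability 1/5 regardless, and it is not the prize; weight (1/6)·(1/5) = 1/30 each.
If it is in envelope 3 (prior 1/6): the presenter opened envelope 3, so this case is ruled out; weight (1/6)·0 = 0.
The weights sum to 1/6.
So P(the cheque in envelope 1 | the presenter opened envelope 3) = (1/30) / (1/6) = 1/5.

1/5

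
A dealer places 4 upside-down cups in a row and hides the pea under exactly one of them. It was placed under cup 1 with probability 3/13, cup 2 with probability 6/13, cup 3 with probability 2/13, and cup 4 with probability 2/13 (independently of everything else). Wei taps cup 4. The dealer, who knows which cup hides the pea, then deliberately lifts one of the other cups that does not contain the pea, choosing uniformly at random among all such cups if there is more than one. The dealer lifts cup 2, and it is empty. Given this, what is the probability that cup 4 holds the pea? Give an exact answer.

Apply Bayes' rule, conditioning on where the pea actually is.
If it is under cup 1 (prior 3/13): the dealer has 2 equally likely choices, so probability 1/2; weight (3/13)·(1/2) = 3/26.
If it is under cup 2 (prior 6/13): the dealer opened cup 2, so this case is ruled out; weight (6/13)·0 = 0.
If it is under cup 3 (prior 2/13): the dealer has 2 equally likely choices, so probability 1/2; weight (2/13)·(1/2) = 1/13.
If it is under cup 4 (prior 2/13): the dealer has 3 equally likely choices, so probability 1/3; weight (2/13)·(1/3) = 2/39.
The weights sum to 19/78.
So P(the pea under cup 4 | the dealer opened cup 2) = (2/39) / (19/78) = 4/19.

4/19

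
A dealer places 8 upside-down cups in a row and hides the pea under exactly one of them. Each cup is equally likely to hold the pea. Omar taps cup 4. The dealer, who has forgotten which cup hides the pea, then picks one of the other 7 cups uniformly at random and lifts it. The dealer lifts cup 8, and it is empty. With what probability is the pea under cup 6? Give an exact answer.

1/7

Because the dealer chose which cup to lift without knowing where the pea is, the choice is independent of the prize location. Learning that cup 8 does not hold the pea simply rules out that one location and leaves the remaining 7 cups still equally likely by symmetry.
So P(the pea under cup 6) = 1/7.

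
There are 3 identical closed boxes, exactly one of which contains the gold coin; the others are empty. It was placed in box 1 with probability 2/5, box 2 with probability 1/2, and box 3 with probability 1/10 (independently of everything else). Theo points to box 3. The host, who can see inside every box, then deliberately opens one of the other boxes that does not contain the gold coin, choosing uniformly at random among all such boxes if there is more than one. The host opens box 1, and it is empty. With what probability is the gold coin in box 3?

Condition on the true location of the gold coin.
If it is in box 1 (prior 2/5): the host opened box 1, so this case is ruled out; weight (2/5)·0 = 0.
If it is in box 2 (prior 1/2): the host has no choice, probability 1; weight (1/2)·1 = 1/2.
If it is in box 3 (prior 1/10): the host has 2 equally likely choices, so probability 1/2; weight (1/10)·(1/2) = 1/20.
The weights sum to 11/20.
So P(the gold coin in box 3 | the host opened box 1) = (1/20) / (11/20) = 1/11.

1/11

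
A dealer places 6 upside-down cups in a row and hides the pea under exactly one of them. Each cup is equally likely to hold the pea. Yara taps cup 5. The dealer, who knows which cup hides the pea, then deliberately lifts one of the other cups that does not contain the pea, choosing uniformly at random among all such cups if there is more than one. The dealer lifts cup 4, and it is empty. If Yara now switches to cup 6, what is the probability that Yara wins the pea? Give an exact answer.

Condition on the true location of the pea.
If it is under any of cups 1, 2, 3, and 6 (prior 1/6 each): the dealer has 4 equally likely choices, so probability 1/4; weight (1/6)·(1/4) = 1/24 each.
If it is under cup 4 (prior 1/6): the dealer opened cup 4, so this case is ruled out; weight (1/6)·0 = 0.
If it is under cup 5 (prior 1/6): the dealer has 5 equally likely choices, so probability 1/5; weight (1/6)·(1/5) = 1/30.
The weights sum to 1/5.
So P(the pea under cup 6 | the dealer opened cup 4) = (1/24) / (1/5) = 5/24.

5/24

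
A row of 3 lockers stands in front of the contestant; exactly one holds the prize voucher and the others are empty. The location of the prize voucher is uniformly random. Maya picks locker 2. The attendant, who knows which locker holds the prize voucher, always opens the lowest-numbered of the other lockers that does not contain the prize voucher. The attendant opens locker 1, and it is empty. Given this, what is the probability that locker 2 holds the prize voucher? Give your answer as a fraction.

1/2

Apply Bayes' rule, conditioning on where the prize voucher actually is.
If it is in locker 1 (prior 1/3): the attendant opened locker 1, so this case is ruled out; weight (1/3)·0 = 0.
If it is in either of lockers 2 and 3 (prior 1/3 each): locker 1 is the lowest-numbered option available, probability 1; weight (1/3)·1 = 1/3 each.
The weights sum to 2/3.
So P(the prize voucher in locker 2 | the attendant opened locker 1) = (1/3) / (2/3) = 1/2.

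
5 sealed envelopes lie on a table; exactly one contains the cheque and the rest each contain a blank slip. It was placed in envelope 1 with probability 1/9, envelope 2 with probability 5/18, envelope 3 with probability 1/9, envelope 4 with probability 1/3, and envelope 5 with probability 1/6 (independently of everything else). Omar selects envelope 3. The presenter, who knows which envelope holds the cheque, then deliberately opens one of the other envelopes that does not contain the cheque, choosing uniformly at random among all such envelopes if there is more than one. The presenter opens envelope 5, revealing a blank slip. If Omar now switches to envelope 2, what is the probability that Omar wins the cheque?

10/29

Apply Bayes' rule, conditioning on where the cheque actually is.
If it is in envelope 1 (prior 1/9): the presenter has 3 equally likely choices, so probability 1/3; weight (1/9)·(1/3) = 1/27.
If it is in envelope 2 (prior 5/18): the presenter has 3 equally likely choices, so probability 1/3; weight (5/18)·(1/3) = 5/54.
If it is in envelope 3 (prior 1/9): the presenter has 4 equally likely choices, so probability 1/4; weight (1/9)·(1/4) = 1/36.
If it is in envelope 4 (prior 1/3): the presenter has 3 equally likely choices, so probability 1/3; weight (1/3)·(1/3) = 1/9.
If it is in envelope 5 (prior 1/6): the presenter opened envelope 5, so this case is ruled out; weight (1/6)·0 = 0.
The weights sum to 29/108.
So P(the cheque in envelope 2 | the presenter opened envelope 5) = (5/54) / (29/108) = 10/29.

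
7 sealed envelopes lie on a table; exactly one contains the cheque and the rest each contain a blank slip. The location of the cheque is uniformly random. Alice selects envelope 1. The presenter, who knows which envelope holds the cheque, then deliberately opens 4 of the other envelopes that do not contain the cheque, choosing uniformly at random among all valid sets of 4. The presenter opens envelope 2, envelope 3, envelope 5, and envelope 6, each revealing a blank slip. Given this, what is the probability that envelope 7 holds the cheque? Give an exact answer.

3/7

Apply Bayes' rule, conditioning on where the cheque actually is.
If it is in envelope 1 (prior 1/7): the presenter has 15 equally likely choices, so probability 1/15; weight (1/7)·(1/15) = 1/105.
If it is in any of envelopes 2, 3, 5, and 6 (prior 1/7 each): that envelope was opened and seen not to hold the prize — ruled out; weight (1/7)·0 = 0 each.
If it is in either of envelopes 4 and 7 (prior 1/7 each): the presenter has 5 equally likely choices, so probability 1/5; weight (1/7)·(1/5) = 1/35 each.
The weights sum to 1/15.
So P(the cheque in envelope 7 | the presenter opened envelope 2, envelope 3, envelope 5, and envelope 6) = (1/35) / (1/15) = 3/7.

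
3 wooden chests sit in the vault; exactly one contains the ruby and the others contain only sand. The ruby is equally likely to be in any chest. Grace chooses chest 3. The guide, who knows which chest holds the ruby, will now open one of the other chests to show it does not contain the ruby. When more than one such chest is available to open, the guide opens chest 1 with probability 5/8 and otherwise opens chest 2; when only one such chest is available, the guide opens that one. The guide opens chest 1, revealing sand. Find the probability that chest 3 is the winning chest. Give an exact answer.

5/13

Apply Bayes' rule, conditioning on where the ruby actually is.
If it is in chest 1 (prior 1/3): the guide opened chest 1, so this case is ruled out; weight (1/3)·0 = 0.
If it is in chest 2 (prior 1/3): only chest 1 is available, probability 1; weight (1/3)·1 = 1/3.
If it is in chest 3 (prior 1/3): chest 1 is available, opened with probability 5/8; weight (1/3)·(5/8) = 5/24.
The weights sum to 13/24.
So P(the ruby in chest 3 | the guide opened chest 1) = (5/24) / (13/24) = 5/13.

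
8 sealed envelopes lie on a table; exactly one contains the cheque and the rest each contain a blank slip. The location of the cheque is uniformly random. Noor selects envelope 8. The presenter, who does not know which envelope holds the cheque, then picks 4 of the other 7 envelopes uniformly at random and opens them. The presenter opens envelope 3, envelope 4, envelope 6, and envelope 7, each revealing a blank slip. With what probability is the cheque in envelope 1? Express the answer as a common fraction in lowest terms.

Apply Bayes' rule, conditioning on where the cheque actually is.
If it is in any of envelopes 1, 2, 5, and 8 (prior 1/8 each): the presenter picks exactly this set with probability 1/35 regardless, and none is the prize; weight (1/8)·(1/35) = 1/280 each.
If it is in any of envelopes 3, 4, 6, and 7 (prior 1/8 each): that envelope was opened and seen not to hold the prize — ruled out; weight (1/8)·0 = 0 each.
The weights sum to 1/70.
So P(the cheque in envelope 1 | the presenter opened envelope 3, envelope 4, envelope 6, and envelope 7) = (1/280) / (1/70) = 1/4.

1/4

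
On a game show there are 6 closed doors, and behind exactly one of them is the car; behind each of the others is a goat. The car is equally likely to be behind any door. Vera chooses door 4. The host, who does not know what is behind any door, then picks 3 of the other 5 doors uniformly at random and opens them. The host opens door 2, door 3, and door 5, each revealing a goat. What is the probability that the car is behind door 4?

1/3

Apply Bayes' rule, conditioning on where the car actually is.
If it is behind any of doors 1, 4, and 6 (prior 1/6 each): the host picks exactly this set with probability 1/10 regardless, and none is the prize; weight (1/6)·(1/10) = 1/60 each.
If it is behind any of doors 2, 3, and 5 (prior 1/6 each): that door was opened and seen not to hold the prize — ruled out; weight (1/6)·0 = 0 each.
The weights sum to 1/20.
So P(the car behind door 4 | the host opened door 2, door 3, and door 5) = (1/60) / (1/20) = 1/3.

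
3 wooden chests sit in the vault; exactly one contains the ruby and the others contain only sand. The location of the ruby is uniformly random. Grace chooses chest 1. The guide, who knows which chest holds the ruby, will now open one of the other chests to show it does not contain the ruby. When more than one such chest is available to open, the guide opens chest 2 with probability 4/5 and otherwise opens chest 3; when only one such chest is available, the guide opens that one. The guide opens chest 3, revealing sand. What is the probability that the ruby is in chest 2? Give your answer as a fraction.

5/6

Consider each possible location of the ruby in turn.
If it is in chest 1 (prior 1/3): chest 2 is available but not opened, probability 1/5; weight (1/3)·(1/5) = 1/15.
If it is in chest 2 (prior 1/3): only chest 3 is available, probability 1; weight (1/3)·1 = 1/3.
If it is in chest 3 (prior 1/3): the guide opened chest 3, so this case is ruled out; weight (1/3)·0 = 0.
The weights sum to 2/5.
So P(the ruby in chest 2 | the guide opened chest 3) = (1/3) / (2/5) = 5/6.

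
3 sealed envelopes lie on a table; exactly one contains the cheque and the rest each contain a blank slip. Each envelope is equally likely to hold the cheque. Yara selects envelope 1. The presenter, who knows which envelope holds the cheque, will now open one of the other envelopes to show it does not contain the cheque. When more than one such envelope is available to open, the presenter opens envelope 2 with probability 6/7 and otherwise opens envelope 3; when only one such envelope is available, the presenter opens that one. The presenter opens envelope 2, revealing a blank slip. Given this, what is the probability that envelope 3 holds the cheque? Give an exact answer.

Condition on the true location of the cheque.
If it is in envelope 1 (prior 1/3): envelope 2 is available, opened with probability 6/7; weight (1/3)·(6/7) = 2/7.
If it is in envelope 2 (prior 1/3): the presenter opened envelope 2, so this case is ruled out; weight (1/3)·0 = 0.
If it is in envelope 3 (prior 1/3): only envelope 2 is available, probability 1; weight (1/3)·1 = 1/3.
The weights sum to 13/21.
So P(the cheque in envelope 3 | the presenter opened envelope 2) = (1/3) / (13/21) = 7/13.

7/13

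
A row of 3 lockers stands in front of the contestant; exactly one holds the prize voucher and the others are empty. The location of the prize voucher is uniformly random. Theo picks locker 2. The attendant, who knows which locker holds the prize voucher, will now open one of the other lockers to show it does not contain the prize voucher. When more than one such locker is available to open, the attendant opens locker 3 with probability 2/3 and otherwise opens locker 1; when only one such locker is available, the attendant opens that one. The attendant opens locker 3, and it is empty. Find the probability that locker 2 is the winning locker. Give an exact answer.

2/5

Apply Bayes' rule, conditioning on where the prize voucher actually is.
If it is in locker 1 (prior 1/3): only locker 3 is available, probability 1; weight (1/3)·1 = 1/3.
If it is in locker 2 (prior 1/3): locker 3 is available, opened with probability 2/3; weight (1/3)·(2/3) = 2/9.
If it is in locker 3 (prior 1/3): the attendant opened locker 3, so this case is ruled out; weight (1/3)·0 = 0.
The weights sum to 5/9.
So P(the prize voucher in locker 2 | the attendant opened locker 3) = (2/9) / (5/9) = 2/5.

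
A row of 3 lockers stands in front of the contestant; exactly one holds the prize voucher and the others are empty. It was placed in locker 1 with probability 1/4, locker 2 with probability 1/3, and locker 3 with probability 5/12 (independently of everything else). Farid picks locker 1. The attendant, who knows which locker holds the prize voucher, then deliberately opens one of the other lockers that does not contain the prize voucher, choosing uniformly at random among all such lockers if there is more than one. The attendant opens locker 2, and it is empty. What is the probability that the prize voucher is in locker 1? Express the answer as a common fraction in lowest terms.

3/13

Consider each possible location of the prize voucher in turn.
If it is in locker 1 (prior 1/4): the attendant has 2 equally likely choices, so probability 1/2; weight (1/4)·(1/2) = 1/8.
If it is in locker 2 (prior 1/3): the attendant opened locker 2, so this case is ruled out; weight (1/3)·0 = 0.
If it is in locker 3 (prior 5/12): the attendant has no choice, probability 1; weight (5/12)·1 = 5/12.
The weights sum to 13/24.
So P(the prize voucher in locker 1 | the attendant opened locker 2) = (1/8) / (13/24) = 3/13.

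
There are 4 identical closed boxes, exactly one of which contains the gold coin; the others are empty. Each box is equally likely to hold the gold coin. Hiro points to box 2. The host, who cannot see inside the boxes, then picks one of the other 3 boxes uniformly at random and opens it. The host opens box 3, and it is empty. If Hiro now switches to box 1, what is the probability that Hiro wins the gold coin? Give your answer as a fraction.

1/3

Because the host chose which box to open without knowing where the gold coin is, the choice is independent of the prize location. Learning that box 3 does not hold the gold coin simply rules out that one location and leaves the remaining 3 boxes still equally likely by symmetry.
So P(the gold coin in box 1) = 1/3.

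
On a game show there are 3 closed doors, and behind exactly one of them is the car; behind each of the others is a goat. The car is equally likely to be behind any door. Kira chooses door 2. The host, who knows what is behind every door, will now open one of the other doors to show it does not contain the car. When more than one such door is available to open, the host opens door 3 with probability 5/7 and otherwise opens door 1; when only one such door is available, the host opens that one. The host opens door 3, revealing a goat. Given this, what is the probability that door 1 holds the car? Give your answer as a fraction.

Apply Bayes' rule, conditioning on where the car actually is.
If it is behind door 1 (prior 1/3): only door 3 is available, probability 1; weight (1/3)·1 = 1/3.
If it is behind door 2 (prior 1/3): door 3 is available, opened with probability 5/7; weight (1/3)·(5/7) = 5/21.
If it is behind door 3 (prior 1/3): the host opened door 3, so this case is ruled out; weight (1/3)·0 = 0.
The weights sum to 4/7.
So P(the car behind door 1 | the host opened door 3) = (1/3) / (4/7) = 7/12.

7/12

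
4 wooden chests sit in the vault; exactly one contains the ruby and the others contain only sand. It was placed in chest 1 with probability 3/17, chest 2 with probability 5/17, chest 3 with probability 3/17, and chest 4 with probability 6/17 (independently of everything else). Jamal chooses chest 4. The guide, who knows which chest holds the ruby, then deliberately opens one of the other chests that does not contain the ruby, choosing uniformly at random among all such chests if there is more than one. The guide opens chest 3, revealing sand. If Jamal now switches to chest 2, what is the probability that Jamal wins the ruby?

5/12

Apply Bayes' rule, conditioning on where the ruby actually is.
If it is in chest 1 (prior 3/17): the guide has 2 equally likely choices, so probability 1/2; weight (3/17)·(1/2) = 3/34.
If it is in chest 2 (prior 5/17): the guide has 2 equally likely choices, so probability 1/2; weight (5/17)·(1/2) = 5/34.
If it is in chest 3 (prior 3/17): the guide opened chest 3, so this case is ruled out; weight (3/17)·0 = 0.
If it is in chest 4 (prior 6/17): the guide has 3 equally likely choices, so probability 1/3; weight (6/17)·(1/3) = 2/17.
The weights sum to 6/17.
So P(the ruby in chest 2 | the guide opened chest 3) = (5/34) / (6/17) = 5/12.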